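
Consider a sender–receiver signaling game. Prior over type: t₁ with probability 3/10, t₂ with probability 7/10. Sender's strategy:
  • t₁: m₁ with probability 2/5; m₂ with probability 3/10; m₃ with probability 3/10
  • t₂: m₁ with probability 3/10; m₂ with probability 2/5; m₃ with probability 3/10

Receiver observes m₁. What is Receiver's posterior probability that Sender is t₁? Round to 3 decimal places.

Apply Bayes' rule using the sender's strategy as the likelihood.
P(m₁) = (3/10)·(2/5) + (7/10)·(3/10) = 33/100
P(t₁ | m₁) = ((3/10)·(2/5)) / (33/100) = (3/25) / (33/100) = 4/11

0.364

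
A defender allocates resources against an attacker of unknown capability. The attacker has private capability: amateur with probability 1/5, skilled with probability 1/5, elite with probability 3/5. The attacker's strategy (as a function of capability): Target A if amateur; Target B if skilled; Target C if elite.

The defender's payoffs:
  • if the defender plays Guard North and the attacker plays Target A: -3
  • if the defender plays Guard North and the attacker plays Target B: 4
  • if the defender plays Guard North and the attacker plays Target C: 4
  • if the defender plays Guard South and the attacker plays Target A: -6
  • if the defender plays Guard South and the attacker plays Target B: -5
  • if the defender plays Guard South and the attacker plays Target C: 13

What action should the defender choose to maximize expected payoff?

Guard South

E[Guard North] = 1/5·(-3) + 1/5·(4) + 3/5·(4) = 13/5
E[Guard South] = 1/5·(-6) + 1/5·(-5) + 3/5·(13) = 28/5
Best response: Guard South (28/5 is the largest).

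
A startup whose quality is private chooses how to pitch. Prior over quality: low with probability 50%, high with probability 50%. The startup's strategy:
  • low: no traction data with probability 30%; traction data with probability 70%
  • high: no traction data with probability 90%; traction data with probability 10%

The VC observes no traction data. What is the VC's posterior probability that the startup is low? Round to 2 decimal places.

0.25

P(no traction data) = 0.5·0.3 + 0.5·0.9 = 0.6
P(low | no traction data) = (0.5·0.3) / 0.6 = 0.15 / 0.6 = 0.25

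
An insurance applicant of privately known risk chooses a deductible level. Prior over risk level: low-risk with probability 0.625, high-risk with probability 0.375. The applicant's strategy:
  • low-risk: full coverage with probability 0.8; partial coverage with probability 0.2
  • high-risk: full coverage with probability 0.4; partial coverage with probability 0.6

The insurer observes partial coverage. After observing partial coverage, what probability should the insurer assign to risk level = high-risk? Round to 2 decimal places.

0.64

P(partial coverage) = 0.625·0.2 + 0.375·0.6 = 0.35
P(high-risk | partial coverage) = (0.375·0.6) / 0.35 = 0.225 / 0.35 = 0.642857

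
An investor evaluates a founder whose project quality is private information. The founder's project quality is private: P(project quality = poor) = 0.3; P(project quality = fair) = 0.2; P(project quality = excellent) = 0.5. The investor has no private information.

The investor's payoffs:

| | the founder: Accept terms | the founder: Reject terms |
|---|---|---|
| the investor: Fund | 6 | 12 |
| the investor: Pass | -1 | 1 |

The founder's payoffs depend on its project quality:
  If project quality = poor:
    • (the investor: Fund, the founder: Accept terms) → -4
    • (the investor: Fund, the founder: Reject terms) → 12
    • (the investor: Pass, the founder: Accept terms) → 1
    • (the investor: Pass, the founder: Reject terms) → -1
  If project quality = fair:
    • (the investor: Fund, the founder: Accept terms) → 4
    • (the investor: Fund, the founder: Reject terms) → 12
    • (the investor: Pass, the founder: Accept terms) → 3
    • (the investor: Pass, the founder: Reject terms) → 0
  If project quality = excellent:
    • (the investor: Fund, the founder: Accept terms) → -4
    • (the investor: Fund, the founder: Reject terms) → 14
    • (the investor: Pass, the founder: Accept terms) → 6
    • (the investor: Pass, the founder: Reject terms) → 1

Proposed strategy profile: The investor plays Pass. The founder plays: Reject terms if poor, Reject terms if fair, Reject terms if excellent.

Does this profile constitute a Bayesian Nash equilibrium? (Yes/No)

The investor plays Pass: E[Pass] = 0.3·(1) + 0.2·(1) + 0.5·(1) = 1; E[Fund] = 12. Not best-responding. ✗
The founder (project quality poor), facing Pass: Accept terms gives 1, Reject terms gives -1. Proposed Reject terms is not best — profitable deviation exists. ✗
The founder (project quality fair), facing Pass: Accept terms gives 3, Reject terms gives 0. Proposed Reject terms is not best — profitable deviation exists. ✗
The founder (project quality excellent), facing Pass: Accept terms gives 6, Reject terms gives 1. Proposed Reject terms is not best — profitable deviation exists. ✗

No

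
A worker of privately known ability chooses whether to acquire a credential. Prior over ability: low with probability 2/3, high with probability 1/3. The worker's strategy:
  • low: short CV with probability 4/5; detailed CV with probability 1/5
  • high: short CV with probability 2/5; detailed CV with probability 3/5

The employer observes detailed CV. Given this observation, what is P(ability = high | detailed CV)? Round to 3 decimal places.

0.600

P(detailed CV) = (2/3)·(1/5) + (1/3)·(3/5) = 1/3
P(high | detailed CV) = ((1/3)·(3/5)) / (1/3) = (1/5) / (1/3) = 3/5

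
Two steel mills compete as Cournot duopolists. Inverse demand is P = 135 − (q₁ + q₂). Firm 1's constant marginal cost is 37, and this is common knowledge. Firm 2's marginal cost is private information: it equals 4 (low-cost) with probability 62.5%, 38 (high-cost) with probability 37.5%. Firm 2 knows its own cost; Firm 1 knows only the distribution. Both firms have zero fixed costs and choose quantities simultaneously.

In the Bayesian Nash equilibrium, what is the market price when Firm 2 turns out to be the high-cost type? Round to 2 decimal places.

73.54

Type-c best response for Firm 2: q₂(c) = (135 − c)/2 − q₁/2.
Firm 1 maximizes expected profit; its first-order condition is 135 − 2q₁ − E[q₂] − 37 = 0.
Substituting E[q₂] and solving: E[c₂] = 16.75, so q₁ = (135 − 2·37 + 16.75)/3 = 25.9167.
q₂(high-cost) = 35.5417, so P = 135 − (25.9167 + 35.5417) = 73.5417.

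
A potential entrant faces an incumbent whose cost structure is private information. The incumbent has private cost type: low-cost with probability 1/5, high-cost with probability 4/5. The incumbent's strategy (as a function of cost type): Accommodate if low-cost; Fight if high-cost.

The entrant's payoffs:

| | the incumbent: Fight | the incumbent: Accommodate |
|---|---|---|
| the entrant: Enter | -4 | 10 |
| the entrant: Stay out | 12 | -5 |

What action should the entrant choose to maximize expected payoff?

Stay out

E[Enter] = 1/5·(10) + 4/5·(-4) = -6/5
E[Stay out] = 1/5·(-5) + 4/5·(12) = 43/5
Best response: Stay out (43/5 is the largest).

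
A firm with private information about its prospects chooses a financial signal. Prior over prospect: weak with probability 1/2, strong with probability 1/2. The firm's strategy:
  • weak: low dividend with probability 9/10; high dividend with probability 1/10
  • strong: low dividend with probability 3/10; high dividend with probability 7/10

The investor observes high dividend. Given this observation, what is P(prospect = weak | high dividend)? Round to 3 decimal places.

P(high dividend) = (1/2)·(1/10) + (1/2)·(7/10) = 2/5
P(weak | high dividend) = ((1/2)·(1/10)) / (2/5) = (1/20) / (2/5) = 1/8

0.125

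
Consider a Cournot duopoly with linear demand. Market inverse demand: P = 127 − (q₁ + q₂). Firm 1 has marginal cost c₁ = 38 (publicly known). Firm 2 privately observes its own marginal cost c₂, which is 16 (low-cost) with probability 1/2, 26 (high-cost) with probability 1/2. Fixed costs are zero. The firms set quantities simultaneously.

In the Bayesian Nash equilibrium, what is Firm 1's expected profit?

Type-c best response for Firm 2: q₂(c) = (127 − c)/2 − q₁/2.
Firm 1 maximizes expected profit; its first-order condition is 127 − 2q₁ − E[q₂] − 38 = 0.
Substituting E[q₂] and solving: E[c₂] = 21, so q₁ = (127 − 2·38 + 21)/3 = 24.
E[P] = 127 − (q₁ + E[q₂]) = 62; Firm 1's expected profit = (E[P] − 38)·q₁ = (62 − 38)·24 = 576.

576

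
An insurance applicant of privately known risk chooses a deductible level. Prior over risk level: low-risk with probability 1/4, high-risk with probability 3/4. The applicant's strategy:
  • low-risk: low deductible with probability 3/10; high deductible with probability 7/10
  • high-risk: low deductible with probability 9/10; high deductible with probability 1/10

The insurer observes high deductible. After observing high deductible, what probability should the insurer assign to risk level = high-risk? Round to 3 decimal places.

P(high deductible) = (1/4)·(7/10) + (3/4)·(1/10) = 1/4
P(high-risk | high deductible) = ((3/4)·(1/10)) / (1/4) = (3/40) / (1/4) = 3/10

0.300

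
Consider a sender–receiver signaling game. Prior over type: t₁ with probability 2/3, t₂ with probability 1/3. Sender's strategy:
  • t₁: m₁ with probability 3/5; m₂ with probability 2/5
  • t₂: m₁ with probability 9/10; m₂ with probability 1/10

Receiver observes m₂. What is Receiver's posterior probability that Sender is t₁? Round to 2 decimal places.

Apply Bayes' rule using the sender's strategy as the likelihood.
P(m₂) = (2/3)·(2/5) + (1/3)·(1/10) = 3/10
P(t₁ | m₂) = ((2/3)·(2/5)) / (3/10) = (4/15) / (3/10) = 8/9

0.89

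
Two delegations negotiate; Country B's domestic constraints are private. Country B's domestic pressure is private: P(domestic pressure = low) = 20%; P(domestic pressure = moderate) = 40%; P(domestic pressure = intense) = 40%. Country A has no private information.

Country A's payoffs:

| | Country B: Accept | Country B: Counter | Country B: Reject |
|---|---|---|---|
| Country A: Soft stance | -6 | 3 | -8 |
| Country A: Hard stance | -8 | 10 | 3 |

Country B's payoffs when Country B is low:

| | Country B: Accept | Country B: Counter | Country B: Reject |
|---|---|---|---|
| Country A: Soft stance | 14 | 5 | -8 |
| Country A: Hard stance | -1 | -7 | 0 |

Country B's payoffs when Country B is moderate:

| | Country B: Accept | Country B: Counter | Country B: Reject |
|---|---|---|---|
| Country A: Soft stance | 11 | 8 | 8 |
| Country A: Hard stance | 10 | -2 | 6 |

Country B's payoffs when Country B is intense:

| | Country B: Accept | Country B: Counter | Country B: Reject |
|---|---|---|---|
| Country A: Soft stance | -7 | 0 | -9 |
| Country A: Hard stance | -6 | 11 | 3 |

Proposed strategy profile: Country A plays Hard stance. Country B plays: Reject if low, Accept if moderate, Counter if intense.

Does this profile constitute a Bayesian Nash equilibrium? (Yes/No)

Yes

A profile is a BNE iff every type of every player is best-responding given beliefs about the other side.
Country A plays Hard stance: E[Hard stance] = 0.2·(3) + 0.4·(-8) + 0.4·(10) = 1.4; E[Soft stance] = -2.8. Best-responding. ✓
Country B (domestic pressure low), facing Hard stance: Accept gives -1, Counter gives -7, Reject gives 0. Proposed Reject is best. ✓
Country B (domestic pressure moderate), facing Hard stance: Accept gives 10, Counter gives -2, Reject gives 6. Proposed Accept is best. ✓
Country B (domestic pressure intense), facing Hard stance: Accept gives -6, Counter gives 11, Reject gives 3. Proposed Counter is best. ✓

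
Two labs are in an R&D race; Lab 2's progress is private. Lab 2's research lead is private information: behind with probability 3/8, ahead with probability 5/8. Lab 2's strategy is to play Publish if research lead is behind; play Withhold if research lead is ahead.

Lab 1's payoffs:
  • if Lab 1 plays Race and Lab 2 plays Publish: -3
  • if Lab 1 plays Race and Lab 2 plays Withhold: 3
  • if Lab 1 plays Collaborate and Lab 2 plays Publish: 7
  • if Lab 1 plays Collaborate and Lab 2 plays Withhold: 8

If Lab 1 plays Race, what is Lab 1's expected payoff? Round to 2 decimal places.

0.75

Take the expectation over Lab 2's research lead, weighting each type's action by its prior probability.
E[Race] = 3/8·(-3) + 5/8·3 = (-9/8) + 15/8 = 3/4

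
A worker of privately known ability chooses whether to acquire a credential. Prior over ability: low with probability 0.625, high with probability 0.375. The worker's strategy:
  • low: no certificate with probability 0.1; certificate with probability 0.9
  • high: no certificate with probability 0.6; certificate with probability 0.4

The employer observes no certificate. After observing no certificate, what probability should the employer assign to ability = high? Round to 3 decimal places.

0.783

Apply Bayes' rule using the sender's strategy as the likelihood.
P(no certificate) = 0.625·0.1 + 0.375·0.6 = 0.2875
P(high | no certificate) = (0.375·0.6) / 0.2875 = 0.225 / 0.2875 = 0.782609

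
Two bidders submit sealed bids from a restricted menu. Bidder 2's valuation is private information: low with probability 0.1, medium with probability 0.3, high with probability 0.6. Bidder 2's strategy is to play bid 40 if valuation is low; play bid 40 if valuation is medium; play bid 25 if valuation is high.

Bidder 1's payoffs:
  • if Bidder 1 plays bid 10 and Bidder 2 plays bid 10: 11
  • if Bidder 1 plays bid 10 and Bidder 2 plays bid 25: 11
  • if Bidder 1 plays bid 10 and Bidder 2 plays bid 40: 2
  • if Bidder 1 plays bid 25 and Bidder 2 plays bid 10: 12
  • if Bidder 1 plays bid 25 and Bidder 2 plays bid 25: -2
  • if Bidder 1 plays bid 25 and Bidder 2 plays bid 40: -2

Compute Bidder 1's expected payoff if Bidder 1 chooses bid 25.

-2

E[bid 25] = 0.1·(-2) + 0.3·(-2) + 0.6·(-2) = (-0.2) + (-0.6) + (-1.2) = -2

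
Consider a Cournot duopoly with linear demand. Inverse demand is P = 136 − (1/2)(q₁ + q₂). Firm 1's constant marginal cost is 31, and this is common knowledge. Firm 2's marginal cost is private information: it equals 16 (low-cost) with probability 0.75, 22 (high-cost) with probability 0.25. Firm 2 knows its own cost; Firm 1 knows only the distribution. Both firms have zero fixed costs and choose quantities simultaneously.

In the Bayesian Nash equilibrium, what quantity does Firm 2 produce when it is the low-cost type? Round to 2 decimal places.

Firm 2 with cost c maximizes (136 − (1/2)(q₁+q₂) − c)·q₂, giving q₂(c) = (136 − c − (1/2)q₁).
E[c₂] = 0.75·16 + 0.25·22 = 17.5
Firm 1's FOC against E[q₂] yields q₁ = (136 − 2·31 + E[c₂])/(3/2) = (136 − 62 + 17.5)/(3/2) = 61.
q₂(low-cost) = (136 − 16 − (1/2)·61) = 89.5.

89.50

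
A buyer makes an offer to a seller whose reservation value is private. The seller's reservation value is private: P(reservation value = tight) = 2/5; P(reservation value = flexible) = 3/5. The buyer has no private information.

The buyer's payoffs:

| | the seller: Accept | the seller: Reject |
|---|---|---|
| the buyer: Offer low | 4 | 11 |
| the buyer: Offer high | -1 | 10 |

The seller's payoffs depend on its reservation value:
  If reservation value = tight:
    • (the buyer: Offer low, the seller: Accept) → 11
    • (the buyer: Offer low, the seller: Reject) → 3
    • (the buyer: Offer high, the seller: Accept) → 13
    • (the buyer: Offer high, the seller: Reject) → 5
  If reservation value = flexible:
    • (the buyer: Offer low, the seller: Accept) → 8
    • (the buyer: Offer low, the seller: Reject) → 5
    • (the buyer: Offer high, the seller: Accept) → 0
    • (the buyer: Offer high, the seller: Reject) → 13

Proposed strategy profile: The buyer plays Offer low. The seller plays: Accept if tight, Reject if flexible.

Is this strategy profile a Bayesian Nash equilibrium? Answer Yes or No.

No

The buyer plays Offer low: E[Offer low] = 2/5·(4) + 3/5·(11) = 41/5; E[Offer high] = 28/5. Best-responding. ✓
The seller (reservation value tight), facing Offer low: Accept gives 11, Reject gives 3. Proposed Accept is best. ✓
The seller (reservation value flexible), facing Offer low: Accept gives 8, Reject gives 5. Proposed Reject is not best — profitable deviation exists. ✗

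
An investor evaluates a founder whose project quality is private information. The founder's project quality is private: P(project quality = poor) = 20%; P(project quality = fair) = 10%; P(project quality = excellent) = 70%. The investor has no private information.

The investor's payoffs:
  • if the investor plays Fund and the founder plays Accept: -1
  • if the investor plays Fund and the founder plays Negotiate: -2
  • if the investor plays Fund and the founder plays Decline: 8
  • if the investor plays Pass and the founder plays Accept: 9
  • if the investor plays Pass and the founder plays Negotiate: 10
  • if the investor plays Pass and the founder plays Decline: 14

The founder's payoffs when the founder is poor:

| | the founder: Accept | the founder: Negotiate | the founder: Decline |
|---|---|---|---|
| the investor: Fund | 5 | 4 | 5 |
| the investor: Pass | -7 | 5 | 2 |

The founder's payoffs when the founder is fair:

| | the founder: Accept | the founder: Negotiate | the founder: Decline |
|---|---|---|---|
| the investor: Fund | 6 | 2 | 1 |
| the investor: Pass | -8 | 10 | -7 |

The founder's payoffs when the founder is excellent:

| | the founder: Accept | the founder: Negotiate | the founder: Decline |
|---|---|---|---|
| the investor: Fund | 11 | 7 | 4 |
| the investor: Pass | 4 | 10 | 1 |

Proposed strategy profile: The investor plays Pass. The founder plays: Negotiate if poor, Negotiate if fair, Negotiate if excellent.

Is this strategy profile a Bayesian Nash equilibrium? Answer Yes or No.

Yes

A profile is a BNE iff every type of every player is best-responding given beliefs about the other side.
The investor plays Pass: E[Pass] = 0.2·(10) + 0.1·(10) + 0.7·(10) = 10; E[Fund] = -2. Best-responding. ✓
The founder (project quality poor), facing Pass: Accept gives -7, Negotiate gives 5, Decline gives 2. Proposed Negotiate is best. ✓
The founder (project quality fair), facing Pass: Accept gives -8, Negotiate gives 10, Decline gives -7. Proposed Negotiate is best. ✓
The founder (project quality excellent), facing Pass: Accept gives 4, Negotiate gives 10, Decline gives 1. Proposed Negotiate is best. ✓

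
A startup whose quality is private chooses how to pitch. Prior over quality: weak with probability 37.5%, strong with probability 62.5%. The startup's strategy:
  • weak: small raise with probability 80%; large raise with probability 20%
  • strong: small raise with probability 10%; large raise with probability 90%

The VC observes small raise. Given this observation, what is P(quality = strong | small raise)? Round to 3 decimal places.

Apply Bayes' rule using the sender's strategy as the likelihood.
P(small raise) = 0.375·0.8 + 0.625·0.1 = 0.3625
P(strong | small raise) = (0.625·0.1) / 0.3625 = 0.0625 / 0.3625 = 0.172414

0.172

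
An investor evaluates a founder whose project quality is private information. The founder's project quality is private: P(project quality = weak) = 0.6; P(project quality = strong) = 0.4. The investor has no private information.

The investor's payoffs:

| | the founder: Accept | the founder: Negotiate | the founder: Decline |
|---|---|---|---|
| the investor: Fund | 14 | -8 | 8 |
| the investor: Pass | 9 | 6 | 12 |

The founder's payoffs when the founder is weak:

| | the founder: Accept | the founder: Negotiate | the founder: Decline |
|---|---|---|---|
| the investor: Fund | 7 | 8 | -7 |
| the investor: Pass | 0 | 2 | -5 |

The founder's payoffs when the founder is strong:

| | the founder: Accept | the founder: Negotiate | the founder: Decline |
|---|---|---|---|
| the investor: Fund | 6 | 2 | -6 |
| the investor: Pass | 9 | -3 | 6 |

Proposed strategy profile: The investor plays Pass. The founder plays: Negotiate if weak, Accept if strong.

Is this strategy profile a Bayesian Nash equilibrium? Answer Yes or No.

The investor plays Pass: E[Pass] = 0.6·(6) + 0.4·(9) = 7.2; E[Fund] = 0.8. Best-responding. ✓
The founder (project quality weak), facing Pass: Accept gives 0, Negotiate gives 2, Decline gives -5. Proposed Negotiate is best. ✓
The founder (project quality strong), facing Pass: Accept gives 9, Negotiate gives -3, Decline gives 6. Proposed Accept is best. ✓

Yes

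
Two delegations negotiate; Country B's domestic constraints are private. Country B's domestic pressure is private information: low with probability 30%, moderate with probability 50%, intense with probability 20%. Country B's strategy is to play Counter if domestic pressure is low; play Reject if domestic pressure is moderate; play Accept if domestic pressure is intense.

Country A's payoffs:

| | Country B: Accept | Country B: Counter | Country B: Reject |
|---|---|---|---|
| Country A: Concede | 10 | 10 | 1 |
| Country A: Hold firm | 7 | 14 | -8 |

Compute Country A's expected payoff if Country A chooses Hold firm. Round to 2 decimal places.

1.60

Take the expectation over Country B's domestic pressure, weighting each type's action by its prior probability.
E[Hold firm] = 0.3·14 + 0.5·(-8) + 0.2·7 = 4.2 + (-4) + 1.4 = 1.6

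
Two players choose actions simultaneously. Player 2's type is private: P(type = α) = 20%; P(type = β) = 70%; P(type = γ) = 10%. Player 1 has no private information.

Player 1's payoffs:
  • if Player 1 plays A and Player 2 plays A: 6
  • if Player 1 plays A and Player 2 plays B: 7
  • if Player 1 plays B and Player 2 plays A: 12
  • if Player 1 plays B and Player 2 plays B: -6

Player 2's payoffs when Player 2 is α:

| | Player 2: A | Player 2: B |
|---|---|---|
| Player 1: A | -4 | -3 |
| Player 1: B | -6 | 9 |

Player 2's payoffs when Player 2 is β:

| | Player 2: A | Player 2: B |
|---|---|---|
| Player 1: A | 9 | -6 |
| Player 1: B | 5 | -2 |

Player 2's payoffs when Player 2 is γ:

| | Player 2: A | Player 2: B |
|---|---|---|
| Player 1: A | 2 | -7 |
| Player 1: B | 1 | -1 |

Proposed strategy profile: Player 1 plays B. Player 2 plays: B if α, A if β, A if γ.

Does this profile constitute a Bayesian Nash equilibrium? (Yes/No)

Yes

Player 1 plays B: E[B] = 0.2·(-6) + 0.7·(12) + 0.1·(12) = 8.4; E[A] = 6.2. Best-responding. ✓
Player 2 (type α), facing B: A gives -6, B gives 9. Proposed B is best. ✓
Player 2 (type β), facing B: A gives 5, B gives -2. Proposed A is best. ✓
Player 2 (type γ), facing B: A gives 1, B gives -1. Proposed A is best. ✓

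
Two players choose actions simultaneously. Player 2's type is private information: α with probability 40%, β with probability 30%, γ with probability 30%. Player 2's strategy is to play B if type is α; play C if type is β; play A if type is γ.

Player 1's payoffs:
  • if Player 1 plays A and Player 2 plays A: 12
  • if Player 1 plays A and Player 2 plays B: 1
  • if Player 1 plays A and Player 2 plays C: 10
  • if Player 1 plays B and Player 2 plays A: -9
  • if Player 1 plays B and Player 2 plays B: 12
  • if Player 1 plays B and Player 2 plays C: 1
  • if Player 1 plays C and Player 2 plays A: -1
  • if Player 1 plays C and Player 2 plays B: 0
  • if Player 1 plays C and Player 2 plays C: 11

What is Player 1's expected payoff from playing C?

Take the expectation over Player 2's type, weighting each type's action by its prior probability.
E[C] = 0.4·0 + 0.3·11 + 0.3·(-1) = 0 + 3.3 + (-0.3) = 3

3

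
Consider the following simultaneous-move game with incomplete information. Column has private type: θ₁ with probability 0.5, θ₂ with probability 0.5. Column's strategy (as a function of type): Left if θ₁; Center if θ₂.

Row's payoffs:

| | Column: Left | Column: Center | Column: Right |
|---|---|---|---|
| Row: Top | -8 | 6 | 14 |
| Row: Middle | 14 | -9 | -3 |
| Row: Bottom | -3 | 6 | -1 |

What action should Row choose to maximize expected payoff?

Middle

E[Top] = 0.5·(-8) + 0.5·(6) = -1
E[Middle] = 0.5·(14) + 0.5·(-9) = 2.5
E[Bottom] = 0.5·(-3) + 0.5·(6) = 1.5
Best response: Middle (2.5 is the largest).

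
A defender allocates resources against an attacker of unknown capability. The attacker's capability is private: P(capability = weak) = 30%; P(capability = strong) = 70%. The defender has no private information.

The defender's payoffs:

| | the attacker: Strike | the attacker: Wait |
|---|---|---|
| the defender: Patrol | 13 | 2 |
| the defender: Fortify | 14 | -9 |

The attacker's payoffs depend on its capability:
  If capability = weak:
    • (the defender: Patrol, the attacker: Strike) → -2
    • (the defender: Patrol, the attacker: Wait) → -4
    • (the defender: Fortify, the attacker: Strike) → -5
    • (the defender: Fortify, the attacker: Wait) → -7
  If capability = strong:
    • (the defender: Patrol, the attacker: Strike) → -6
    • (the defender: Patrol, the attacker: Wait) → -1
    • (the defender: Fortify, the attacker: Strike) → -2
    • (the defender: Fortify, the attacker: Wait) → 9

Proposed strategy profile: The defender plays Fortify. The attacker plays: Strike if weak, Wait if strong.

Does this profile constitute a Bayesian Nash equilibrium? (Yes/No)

No

A profile is a BNE iff every type of every player is best-responding given beliefs about the other side.
The defender plays Fortify: E[Fortify] = 0.3·(14) + 0.7·(-9) = -2.1; E[Patrol] = 5.3. Not best-responding. ✗
The attacker (capability weak), facing Fortify: Strike gives -5, Wait gives -7. Proposed Strike is best. ✓
The attacker (capability strong), facing Fortify: Strike gives -2, Wait gives 9. Proposed Wait is best. ✓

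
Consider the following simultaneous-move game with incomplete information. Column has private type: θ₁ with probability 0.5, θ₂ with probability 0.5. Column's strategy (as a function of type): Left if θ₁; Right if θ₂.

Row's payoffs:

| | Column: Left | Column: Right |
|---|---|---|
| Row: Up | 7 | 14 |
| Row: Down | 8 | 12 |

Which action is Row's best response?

Compute Row's expected payoff for each action, taking the expectation over Column's type.
E[Up] = 0.5·(7) + 0.5·(14) = 10.5
E[Down] = 0.5·(8) + 0.5·(12) = 10
Best response: Up (10.5 is the largest).

Up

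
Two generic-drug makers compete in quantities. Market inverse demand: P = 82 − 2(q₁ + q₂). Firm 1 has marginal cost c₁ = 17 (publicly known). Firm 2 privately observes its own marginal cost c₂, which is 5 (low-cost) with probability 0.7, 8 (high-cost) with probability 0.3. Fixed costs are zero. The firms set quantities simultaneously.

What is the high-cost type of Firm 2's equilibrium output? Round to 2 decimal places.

Firm 2 with cost c maximizes (82 − 2(q₁+q₂) − c)·q₂, giving q₂(c) = (82 − c − 2q₁)/4.
E[c₂] = 0.7·5 + 0.3·8 = 5.9
Firm 1's FOC against E[q₂] yields q₁ = (82 − 2·17 + E[c₂])/6 = (82 − 34 + 5.9)/6 = 8.98333.
q₂(high-cost) = (82 − 8 − 2·8.98333)/4 = 14.0083.

14.01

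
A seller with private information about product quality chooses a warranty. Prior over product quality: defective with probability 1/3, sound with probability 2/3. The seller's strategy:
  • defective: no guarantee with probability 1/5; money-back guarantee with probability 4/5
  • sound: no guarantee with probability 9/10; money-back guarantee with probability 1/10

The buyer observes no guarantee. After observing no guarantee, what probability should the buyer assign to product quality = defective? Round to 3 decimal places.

0.100

Apply Bayes' rule using the sender's strategy as the likelihood.
P(no guarantee) = (1/3)·(1/5) + (2/3)·(9/10) = 2/3
P(defective | no guarantee) = ((1/3)·(1/5)) / (2/3) = (1/15) / (2/3) = 1/10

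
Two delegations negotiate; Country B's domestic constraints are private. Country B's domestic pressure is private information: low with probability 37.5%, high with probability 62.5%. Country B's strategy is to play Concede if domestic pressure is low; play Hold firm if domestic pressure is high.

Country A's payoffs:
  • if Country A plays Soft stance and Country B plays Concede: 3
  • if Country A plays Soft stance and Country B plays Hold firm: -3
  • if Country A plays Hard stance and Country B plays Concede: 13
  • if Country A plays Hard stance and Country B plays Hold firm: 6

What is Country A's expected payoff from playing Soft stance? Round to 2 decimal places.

-0.75

Take the expectation over Country B's domestic pressure, weighting each type's action by its prior probability.
E[Soft stance] = 0.375·3 + 0.625·(-3) = 1.125 + (-1.875) = -0.75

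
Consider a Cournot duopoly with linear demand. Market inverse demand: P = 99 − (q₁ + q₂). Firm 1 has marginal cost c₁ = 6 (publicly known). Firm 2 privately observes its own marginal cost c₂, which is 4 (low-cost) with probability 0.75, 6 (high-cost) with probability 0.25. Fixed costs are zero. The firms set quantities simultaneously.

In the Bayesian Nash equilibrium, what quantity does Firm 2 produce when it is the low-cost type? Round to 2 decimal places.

Type-c best response for Firm 2: q₂(c) = (99 − c)/2 − q₁/2.
Firm 1 maximizes expected profit; its first-order condition is 99 − 2q₁ − E[q₂] − 6 = 0.
Substituting E[q₂] and solving: E[c₂] = 4.5, so q₁ = (99 − 2·6 + 4.5)/3 = 30.5.
q₂(low-cost) = (99 − 4 − 30.5)/2 = 32.25.

32.25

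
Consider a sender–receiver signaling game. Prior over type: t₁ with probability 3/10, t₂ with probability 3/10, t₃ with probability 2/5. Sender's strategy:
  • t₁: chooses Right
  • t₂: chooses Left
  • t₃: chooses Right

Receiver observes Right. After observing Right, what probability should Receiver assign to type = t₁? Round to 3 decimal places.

0.429

P(Right) = (3/10)·1 + (3/10)·0 + (2/5)·1 = 7/10
P(t₁ | Right) = ((3/10)·1) / (7/10) = (3/10) / (7/10) = 3/7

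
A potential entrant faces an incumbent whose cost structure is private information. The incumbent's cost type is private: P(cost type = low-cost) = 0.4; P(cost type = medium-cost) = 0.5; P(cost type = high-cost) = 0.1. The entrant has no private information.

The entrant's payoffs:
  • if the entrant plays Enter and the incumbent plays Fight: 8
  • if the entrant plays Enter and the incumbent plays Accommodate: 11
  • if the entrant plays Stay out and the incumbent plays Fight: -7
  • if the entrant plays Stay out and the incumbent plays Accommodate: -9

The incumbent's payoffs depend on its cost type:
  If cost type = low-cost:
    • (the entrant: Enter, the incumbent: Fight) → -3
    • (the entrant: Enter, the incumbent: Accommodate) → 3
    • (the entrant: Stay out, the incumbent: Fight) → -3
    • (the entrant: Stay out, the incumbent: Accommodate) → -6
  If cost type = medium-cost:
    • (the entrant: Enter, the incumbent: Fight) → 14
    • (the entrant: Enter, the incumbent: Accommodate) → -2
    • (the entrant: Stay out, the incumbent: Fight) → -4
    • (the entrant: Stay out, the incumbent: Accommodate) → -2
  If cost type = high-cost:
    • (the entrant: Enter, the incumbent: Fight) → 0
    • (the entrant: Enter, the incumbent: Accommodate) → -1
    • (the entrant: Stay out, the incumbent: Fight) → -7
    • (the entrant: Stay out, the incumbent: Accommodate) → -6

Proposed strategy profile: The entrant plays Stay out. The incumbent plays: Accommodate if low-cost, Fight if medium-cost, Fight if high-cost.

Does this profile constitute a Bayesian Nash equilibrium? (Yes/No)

No

The entrant plays Stay out: E[Stay out] = 0.4·(-9) + 0.5·(-7) + 0.1·(-7) = -7.8; E[Enter] = 9.2. Not best-responding. ✗
The incumbent (cost type low-cost), facing Stay out: Fight gives -3, Accommodate gives -6. Proposed Accommodate is not best — profitable deviation exists. ✗
The incumbent (cost type medium-cost), facing Stay out: Fight gives -4, Accommodate gives -2. Proposed Fight is not best — profitable deviation exists. ✗
The incumbent (cost type high-cost), facing Stay out: Fight gives -7, Accommodate gives -6. Proposed Fight is not best — profitable deviation exists. ✗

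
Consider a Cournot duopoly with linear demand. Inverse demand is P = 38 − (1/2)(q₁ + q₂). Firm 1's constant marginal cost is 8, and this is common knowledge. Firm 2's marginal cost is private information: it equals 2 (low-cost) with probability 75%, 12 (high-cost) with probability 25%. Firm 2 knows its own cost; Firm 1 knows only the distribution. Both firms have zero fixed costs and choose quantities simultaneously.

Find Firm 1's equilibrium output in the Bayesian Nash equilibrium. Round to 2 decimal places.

Firm 2 with cost c maximizes (38 − (1/2)(q₁+q₂) − c)·q₂, giving q₂(c) = (38 − c − (1/2)q₁).
E[c₂] = 0.75·2 + 0.25·12 = 4.5
Firm 1's FOC against E[q₂] yields q₁ = (38 − 2·8 + E[c₂])/(3/2) = (38 − 16 + 4.5)/(3/2) = 17.6667.

17.67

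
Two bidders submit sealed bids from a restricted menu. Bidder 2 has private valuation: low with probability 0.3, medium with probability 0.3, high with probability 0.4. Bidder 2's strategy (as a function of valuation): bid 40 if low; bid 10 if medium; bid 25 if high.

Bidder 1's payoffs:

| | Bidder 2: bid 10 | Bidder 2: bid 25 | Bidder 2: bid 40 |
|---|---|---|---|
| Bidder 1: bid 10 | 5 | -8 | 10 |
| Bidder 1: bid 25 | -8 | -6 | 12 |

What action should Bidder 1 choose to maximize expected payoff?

Compute Bidder 1's expected payoff for each action, taking the expectation over Bidder 2's type.
E[bid 10] = 0.3·(10) + 0.3·(5) + 0.4·(-8) = 1.3
E[bid 25] = 0.3·(12) + 0.3·(-8) + 0.4·(-6) = -1.2
Best response: bid 10 (1.3 is the largest).

bid 10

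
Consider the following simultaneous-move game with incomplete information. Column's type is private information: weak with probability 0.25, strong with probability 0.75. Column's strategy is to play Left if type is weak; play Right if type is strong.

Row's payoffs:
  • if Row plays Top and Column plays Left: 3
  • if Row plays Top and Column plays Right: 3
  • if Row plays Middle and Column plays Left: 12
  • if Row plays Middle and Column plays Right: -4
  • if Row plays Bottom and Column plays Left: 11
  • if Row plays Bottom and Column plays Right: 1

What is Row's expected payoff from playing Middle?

0

E[Middle] = 0.25·12 + 0.75·(-4) = 3 + (-3) = 0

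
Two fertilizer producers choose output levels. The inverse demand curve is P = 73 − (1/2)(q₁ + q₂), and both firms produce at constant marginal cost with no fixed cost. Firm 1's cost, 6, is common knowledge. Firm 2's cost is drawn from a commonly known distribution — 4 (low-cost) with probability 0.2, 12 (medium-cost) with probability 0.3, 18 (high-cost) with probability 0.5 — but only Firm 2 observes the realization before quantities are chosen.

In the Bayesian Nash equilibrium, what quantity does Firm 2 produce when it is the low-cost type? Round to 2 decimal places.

44.20

Type-c best response for Firm 2: q₂(c) = (73 − c) − q₁/2.
Firm 1 maximizes expected profit; its first-order condition is 73 − q₁ − (1/2)E[q₂] − 6 = 0.
Substituting E[q₂] and solving: E[c₂] = 13.4, so q₁ = (73 − 2·6 + 13.4)/(3/2) = 49.6.
q₂(low-cost) = (73 − 4 − (1/2)·49.6) = 44.2.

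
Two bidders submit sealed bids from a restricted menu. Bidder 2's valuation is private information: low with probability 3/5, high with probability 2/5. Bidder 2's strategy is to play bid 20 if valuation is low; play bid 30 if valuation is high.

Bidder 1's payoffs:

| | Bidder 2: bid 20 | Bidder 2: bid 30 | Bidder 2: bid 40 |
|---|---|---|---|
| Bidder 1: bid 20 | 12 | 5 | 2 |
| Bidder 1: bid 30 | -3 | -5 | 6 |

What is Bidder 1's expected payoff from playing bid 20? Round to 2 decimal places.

9.20

Take the expectation over Bidder 2's valuation, weighting each type's action by its prior probability.
E[bid 20] = 3/5·12 + 2/5·5 = 36/5 + 2 = 46/5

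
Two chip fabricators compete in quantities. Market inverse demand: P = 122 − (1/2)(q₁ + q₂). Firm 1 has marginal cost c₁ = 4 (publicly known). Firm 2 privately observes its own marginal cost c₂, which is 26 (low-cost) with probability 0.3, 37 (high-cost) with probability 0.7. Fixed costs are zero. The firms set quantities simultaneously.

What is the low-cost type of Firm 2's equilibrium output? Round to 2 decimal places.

Firm 2 with cost c maximizes (122 − (1/2)(q₁+q₂) − c)·q₂, giving q₂(c) = (122 − c − (1/2)q₁).
E[c₂] = 0.3·26 + 0.7·37 = 33.7
Firm 1's FOC against E[q₂] yields q₁ = (122 − 2·4 + E[c₂])/(3/2) = (122 − 8 + 33.7)/(3/2) = 98.4667.
q₂(low-cost) = (122 − 26 − (1/2)·98.4667) = 46.7667.

46.77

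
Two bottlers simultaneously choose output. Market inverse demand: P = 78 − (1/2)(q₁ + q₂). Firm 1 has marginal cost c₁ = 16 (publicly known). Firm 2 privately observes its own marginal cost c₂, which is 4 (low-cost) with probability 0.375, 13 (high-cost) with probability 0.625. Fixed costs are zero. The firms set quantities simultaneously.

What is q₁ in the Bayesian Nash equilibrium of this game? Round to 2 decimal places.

Type-c best response for Firm 2: q₂(c) = (78 − c) − q₁/2.
Firm 1 maximizes expected profit; its first-order condition is 78 − q₁ − (1/2)E[q₂] − 16 = 0.
Substituting E[q₂] and solving: E[c₂] = 9.625, so q₁ = (78 − 2·16 + 9.625)/(3/2) = 37.0833.

37.08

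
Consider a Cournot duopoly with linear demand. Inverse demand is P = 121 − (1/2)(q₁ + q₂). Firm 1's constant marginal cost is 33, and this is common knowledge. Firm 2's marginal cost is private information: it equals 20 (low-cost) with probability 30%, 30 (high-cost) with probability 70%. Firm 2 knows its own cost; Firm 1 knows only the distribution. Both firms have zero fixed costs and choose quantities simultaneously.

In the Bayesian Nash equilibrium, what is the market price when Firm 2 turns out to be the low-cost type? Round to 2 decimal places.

56.83

Type-c best response for Firm 2: q₂(c) = (121 − c) − q₁/2.
Firm 1 maximizes expected profit; its first-order condition is 121 − q₁ − (1/2)E[q₂] − 33 = 0.
Substituting E[q₂] and solving: E[c₂] = 27, so q₁ = (121 − 2·33 + 27)/(3/2) = 54.6667.
q₂(low-cost) = 73.6667, so P = 121 − (1/2)·(54.6667 + 73.6667) = 56.8333.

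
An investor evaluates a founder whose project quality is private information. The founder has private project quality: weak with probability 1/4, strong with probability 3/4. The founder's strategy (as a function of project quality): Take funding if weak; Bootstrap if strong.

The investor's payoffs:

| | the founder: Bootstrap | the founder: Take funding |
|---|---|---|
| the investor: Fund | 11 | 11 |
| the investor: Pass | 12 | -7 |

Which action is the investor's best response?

Fund

E[Fund] = 1/4·(11) + 3/4·(11) = 11
E[Pass] = 1/4·(-7) + 3/4·(12) = 29/4
Best response: Fund (11 is the largest).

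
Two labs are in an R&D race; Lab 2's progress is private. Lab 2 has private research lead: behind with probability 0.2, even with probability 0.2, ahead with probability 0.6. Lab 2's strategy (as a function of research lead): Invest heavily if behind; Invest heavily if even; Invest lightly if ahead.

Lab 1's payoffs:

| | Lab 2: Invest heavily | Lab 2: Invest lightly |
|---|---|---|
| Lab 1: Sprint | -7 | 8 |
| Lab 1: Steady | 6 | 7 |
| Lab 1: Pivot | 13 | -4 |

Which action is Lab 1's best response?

E[Sprint] = 0.2·(-7) + 0.2·(-7) + 0.6·(8) = 2
E[Steady] = 0.2·(6) + 0.2·(6) + 0.6·(7) = 6.6
E[Pivot] = 0.2·(13) + 0.2·(13) + 0.6·(-4) = 2.8
Best response: Steady (6.6 is the largest).

Steady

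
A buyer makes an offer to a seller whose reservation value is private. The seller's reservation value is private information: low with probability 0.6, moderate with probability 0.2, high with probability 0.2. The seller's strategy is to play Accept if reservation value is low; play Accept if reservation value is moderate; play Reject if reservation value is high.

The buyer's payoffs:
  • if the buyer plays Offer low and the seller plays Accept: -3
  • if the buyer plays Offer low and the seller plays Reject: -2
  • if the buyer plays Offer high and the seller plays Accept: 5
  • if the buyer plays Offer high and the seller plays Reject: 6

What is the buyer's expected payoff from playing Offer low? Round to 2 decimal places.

E[Offer low] = 0.6·(-3) + 0.2·(-3) + 0.2·(-2) = (-1.8) + (-0.6) + (-0.4) = -2.8

-2.80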